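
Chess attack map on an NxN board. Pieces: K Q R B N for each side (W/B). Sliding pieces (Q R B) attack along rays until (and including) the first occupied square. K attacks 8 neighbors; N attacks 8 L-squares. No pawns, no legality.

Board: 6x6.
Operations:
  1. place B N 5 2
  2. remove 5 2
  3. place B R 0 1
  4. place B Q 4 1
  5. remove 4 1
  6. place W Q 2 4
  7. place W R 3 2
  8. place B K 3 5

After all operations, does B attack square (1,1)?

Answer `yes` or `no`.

Op 1: place BN@(5,2)
Op 2: remove (5,2)
Op 3: place BR@(0,1)
Op 4: place BQ@(4,1)
Op 5: remove (4,1)
Op 6: place WQ@(2,4)
Op 7: place WR@(3,2)
Op 8: place BK@(3,5)
Per-piece attacks for B:
  BR@(0,1): attacks (0,2) (0,3) (0,4) (0,5) (0,0) (1,1) (2,1) (3,1) (4,1) (5,1)
  BK@(3,5): attacks (3,4) (4,5) (2,5) (4,4) (2,4)
B attacks (1,1): yes

Answer: yes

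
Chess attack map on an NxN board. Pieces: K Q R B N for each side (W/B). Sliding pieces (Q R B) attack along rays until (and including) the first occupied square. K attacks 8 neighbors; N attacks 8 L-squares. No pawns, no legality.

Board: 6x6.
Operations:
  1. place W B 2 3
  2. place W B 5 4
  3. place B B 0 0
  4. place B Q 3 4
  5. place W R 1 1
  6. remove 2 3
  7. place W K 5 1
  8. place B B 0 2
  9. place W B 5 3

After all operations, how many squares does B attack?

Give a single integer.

Answer: 19

Derivation:
Op 1: place WB@(2,3)
Op 2: place WB@(5,4)
Op 3: place BB@(0,0)
Op 4: place BQ@(3,4)
Op 5: place WR@(1,1)
Op 6: remove (2,3)
Op 7: place WK@(5,1)
Op 8: place BB@(0,2)
Op 9: place WB@(5,3)
Per-piece attacks for B:
  BB@(0,0): attacks (1,1) [ray(1,1) blocked at (1,1)]
  BB@(0,2): attacks (1,3) (2,4) (3,5) (1,1) [ray(1,-1) blocked at (1,1)]
  BQ@(3,4): attacks (3,5) (3,3) (3,2) (3,1) (3,0) (4,4) (5,4) (2,4) (1,4) (0,4) (4,5) (4,3) (5,2) (2,5) (2,3) (1,2) (0,1) [ray(1,0) blocked at (5,4)]
Union (19 distinct): (0,1) (0,4) (1,1) (1,2) (1,3) (1,4) (2,3) (2,4) (2,5) (3,0) (3,1) (3,2) (3,3) (3,5) (4,3) (4,4) (4,5) (5,2) (5,4)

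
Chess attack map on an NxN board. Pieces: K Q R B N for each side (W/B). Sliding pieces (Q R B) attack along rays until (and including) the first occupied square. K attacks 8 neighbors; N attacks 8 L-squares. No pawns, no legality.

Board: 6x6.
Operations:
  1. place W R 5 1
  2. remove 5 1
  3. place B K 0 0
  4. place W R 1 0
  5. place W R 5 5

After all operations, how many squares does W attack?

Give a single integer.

Op 1: place WR@(5,1)
Op 2: remove (5,1)
Op 3: place BK@(0,0)
Op 4: place WR@(1,0)
Op 5: place WR@(5,5)
Per-piece attacks for W:
  WR@(1,0): attacks (1,1) (1,2) (1,3) (1,4) (1,5) (2,0) (3,0) (4,0) (5,0) (0,0) [ray(-1,0) blocked at (0,0)]
  WR@(5,5): attacks (5,4) (5,3) (5,2) (5,1) (5,0) (4,5) (3,5) (2,5) (1,5) (0,5)
Union (18 distinct): (0,0) (0,5) (1,1) (1,2) (1,3) (1,4) (1,5) (2,0) (2,5) (3,0) (3,5) (4,0) (4,5) (5,0) (5,1) (5,2) (5,3) (5,4)

Answer: 18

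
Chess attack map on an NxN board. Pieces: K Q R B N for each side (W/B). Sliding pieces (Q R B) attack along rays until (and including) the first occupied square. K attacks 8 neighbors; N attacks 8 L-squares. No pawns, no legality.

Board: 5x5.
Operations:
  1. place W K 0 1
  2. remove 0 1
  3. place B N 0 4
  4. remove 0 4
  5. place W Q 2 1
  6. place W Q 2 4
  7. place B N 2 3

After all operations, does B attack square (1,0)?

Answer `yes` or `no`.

Op 1: place WK@(0,1)
Op 2: remove (0,1)
Op 3: place BN@(0,4)
Op 4: remove (0,4)
Op 5: place WQ@(2,1)
Op 6: place WQ@(2,4)
Op 7: place BN@(2,3)
Per-piece attacks for B:
  BN@(2,3): attacks (4,4) (0,4) (3,1) (4,2) (1,1) (0,2)
B attacks (1,0): no

Answer: no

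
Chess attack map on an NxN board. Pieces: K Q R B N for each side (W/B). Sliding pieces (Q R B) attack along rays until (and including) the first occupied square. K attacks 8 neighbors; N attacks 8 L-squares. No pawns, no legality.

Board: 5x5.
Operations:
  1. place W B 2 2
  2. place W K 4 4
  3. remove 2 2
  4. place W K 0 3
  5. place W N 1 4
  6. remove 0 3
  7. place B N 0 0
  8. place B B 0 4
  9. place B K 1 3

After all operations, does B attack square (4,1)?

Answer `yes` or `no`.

Op 1: place WB@(2,2)
Op 2: place WK@(4,4)
Op 3: remove (2,2)
Op 4: place WK@(0,3)
Op 5: place WN@(1,4)
Op 6: remove (0,3)
Op 7: place BN@(0,0)
Op 8: place BB@(0,4)
Op 9: place BK@(1,3)
Per-piece attacks for B:
  BN@(0,0): attacks (1,2) (2,1)
  BB@(0,4): attacks (1,3) [ray(1,-1) blocked at (1,3)]
  BK@(1,3): attacks (1,4) (1,2) (2,3) (0,3) (2,4) (2,2) (0,4) (0,2)
B attacks (4,1): no

Answer: no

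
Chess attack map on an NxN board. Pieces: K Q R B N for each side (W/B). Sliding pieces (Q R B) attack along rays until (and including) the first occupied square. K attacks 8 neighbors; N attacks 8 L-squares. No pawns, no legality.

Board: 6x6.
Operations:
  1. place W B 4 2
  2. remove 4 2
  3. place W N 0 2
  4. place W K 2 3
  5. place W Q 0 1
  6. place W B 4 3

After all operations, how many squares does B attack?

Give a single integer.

Answer: 0

Derivation:
Op 1: place WB@(4,2)
Op 2: remove (4,2)
Op 3: place WN@(0,2)
Op 4: place WK@(2,3)
Op 5: place WQ@(0,1)
Op 6: place WB@(4,3)
Per-piece attacks for B:
Union (0 distinct): (none)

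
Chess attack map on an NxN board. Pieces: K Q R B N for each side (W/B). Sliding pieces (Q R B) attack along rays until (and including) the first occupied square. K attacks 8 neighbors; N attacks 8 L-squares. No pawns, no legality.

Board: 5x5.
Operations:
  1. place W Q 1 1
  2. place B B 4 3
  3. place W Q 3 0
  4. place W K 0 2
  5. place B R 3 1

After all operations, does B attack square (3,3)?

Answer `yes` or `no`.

Op 1: place WQ@(1,1)
Op 2: place BB@(4,3)
Op 3: place WQ@(3,0)
Op 4: place WK@(0,2)
Op 5: place BR@(3,1)
Per-piece attacks for B:
  BR@(3,1): attacks (3,2) (3,3) (3,4) (3,0) (4,1) (2,1) (1,1) [ray(0,-1) blocked at (3,0); ray(-1,0) blocked at (1,1)]
  BB@(4,3): attacks (3,4) (3,2) (2,1) (1,0)
B attacks (3,3): yes

Answer: yes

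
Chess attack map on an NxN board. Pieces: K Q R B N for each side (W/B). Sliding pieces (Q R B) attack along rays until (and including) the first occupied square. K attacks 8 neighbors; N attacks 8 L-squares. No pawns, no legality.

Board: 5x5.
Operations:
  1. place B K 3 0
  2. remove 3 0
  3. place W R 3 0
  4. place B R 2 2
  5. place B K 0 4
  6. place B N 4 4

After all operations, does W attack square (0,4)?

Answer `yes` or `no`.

Answer: no

Derivation:
Op 1: place BK@(3,0)
Op 2: remove (3,0)
Op 3: place WR@(3,0)
Op 4: place BR@(2,2)
Op 5: place BK@(0,4)
Op 6: place BN@(4,4)
Per-piece attacks for W:
  WR@(3,0): attacks (3,1) (3,2) (3,3) (3,4) (4,0) (2,0) (1,0) (0,0)
W attacks (0,4): no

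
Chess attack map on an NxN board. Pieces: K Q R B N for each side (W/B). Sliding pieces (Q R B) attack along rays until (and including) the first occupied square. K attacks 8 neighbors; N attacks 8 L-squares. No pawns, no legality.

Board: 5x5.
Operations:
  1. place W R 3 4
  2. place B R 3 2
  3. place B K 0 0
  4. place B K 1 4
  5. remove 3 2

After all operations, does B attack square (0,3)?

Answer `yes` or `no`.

Answer: yes

Derivation:
Op 1: place WR@(3,4)
Op 2: place BR@(3,2)
Op 3: place BK@(0,0)
Op 4: place BK@(1,4)
Op 5: remove (3,2)
Per-piece attacks for B:
  BK@(0,0): attacks (0,1) (1,0) (1,1)
  BK@(1,4): attacks (1,3) (2,4) (0,4) (2,3) (0,3)
B attacks (0,3): yes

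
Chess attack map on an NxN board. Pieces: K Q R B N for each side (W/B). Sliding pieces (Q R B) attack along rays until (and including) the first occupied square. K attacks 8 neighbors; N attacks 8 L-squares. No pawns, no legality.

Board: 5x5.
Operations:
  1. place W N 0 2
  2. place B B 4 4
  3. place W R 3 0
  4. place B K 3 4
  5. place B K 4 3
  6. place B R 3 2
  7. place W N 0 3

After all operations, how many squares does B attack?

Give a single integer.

Answer: 15

Derivation:
Op 1: place WN@(0,2)
Op 2: place BB@(4,4)
Op 3: place WR@(3,0)
Op 4: place BK@(3,4)
Op 5: place BK@(4,3)
Op 6: place BR@(3,2)
Op 7: place WN@(0,3)
Per-piece attacks for B:
  BR@(3,2): attacks (3,3) (3,4) (3,1) (3,0) (4,2) (2,2) (1,2) (0,2) [ray(0,1) blocked at (3,4); ray(0,-1) blocked at (3,0); ray(-1,0) blocked at (0,2)]
  BK@(3,4): attacks (3,3) (4,4) (2,4) (4,3) (2,3)
  BK@(4,3): attacks (4,4) (4,2) (3,3) (3,4) (3,2)
  BB@(4,4): attacks (3,3) (2,2) (1,1) (0,0)
Union (15 distinct): (0,0) (0,2) (1,1) (1,2) (2,2) (2,3) (2,4) (3,0) (3,1) (3,2) (3,3) (3,4) (4,2) (4,3) (4,4)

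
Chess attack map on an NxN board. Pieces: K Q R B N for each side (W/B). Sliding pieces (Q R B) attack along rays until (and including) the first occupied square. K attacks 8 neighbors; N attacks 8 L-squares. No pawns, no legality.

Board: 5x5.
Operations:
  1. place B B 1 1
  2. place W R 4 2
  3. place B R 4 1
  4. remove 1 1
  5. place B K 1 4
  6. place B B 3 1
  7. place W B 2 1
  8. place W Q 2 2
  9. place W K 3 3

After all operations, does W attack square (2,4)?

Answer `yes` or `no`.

Answer: yes

Derivation:
Op 1: place BB@(1,1)
Op 2: place WR@(4,2)
Op 3: place BR@(4,1)
Op 4: remove (1,1)
Op 5: place BK@(1,4)
Op 6: place BB@(3,1)
Op 7: place WB@(2,1)
Op 8: place WQ@(2,2)
Op 9: place WK@(3,3)
Per-piece attacks for W:
  WB@(2,1): attacks (3,2) (4,3) (3,0) (1,2) (0,3) (1,0)
  WQ@(2,2): attacks (2,3) (2,4) (2,1) (3,2) (4,2) (1,2) (0,2) (3,3) (3,1) (1,3) (0,4) (1,1) (0,0) [ray(0,-1) blocked at (2,1); ray(1,0) blocked at (4,2); ray(1,1) blocked at (3,3); ray(1,-1) blocked at (3,1)]
  WK@(3,3): attacks (3,4) (3,2) (4,3) (2,3) (4,4) (4,2) (2,4) (2,2)
  WR@(4,2): attacks (4,3) (4,4) (4,1) (3,2) (2,2) [ray(0,-1) blocked at (4,1); ray(-1,0) blocked at (2,2)]
W attacks (2,4): yes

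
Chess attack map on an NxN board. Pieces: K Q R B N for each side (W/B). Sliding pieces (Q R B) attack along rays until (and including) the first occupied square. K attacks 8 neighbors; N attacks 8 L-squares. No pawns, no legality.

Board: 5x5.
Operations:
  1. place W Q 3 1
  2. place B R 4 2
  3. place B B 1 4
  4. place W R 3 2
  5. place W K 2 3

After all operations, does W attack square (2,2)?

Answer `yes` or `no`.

Op 1: place WQ@(3,1)
Op 2: place BR@(4,2)
Op 3: place BB@(1,4)
Op 4: place WR@(3,2)
Op 5: place WK@(2,3)
Per-piece attacks for W:
  WK@(2,3): attacks (2,4) (2,2) (3,3) (1,3) (3,4) (3,2) (1,4) (1,2)
  WQ@(3,1): attacks (3,2) (3,0) (4,1) (2,1) (1,1) (0,1) (4,2) (4,0) (2,2) (1,3) (0,4) (2,0) [ray(0,1) blocked at (3,2); ray(1,1) blocked at (4,2)]
  WR@(3,2): attacks (3,3) (3,4) (3,1) (4,2) (2,2) (1,2) (0,2) [ray(0,-1) blocked at (3,1); ray(1,0) blocked at (4,2)]
W attacks (2,2): yes

Answer: yes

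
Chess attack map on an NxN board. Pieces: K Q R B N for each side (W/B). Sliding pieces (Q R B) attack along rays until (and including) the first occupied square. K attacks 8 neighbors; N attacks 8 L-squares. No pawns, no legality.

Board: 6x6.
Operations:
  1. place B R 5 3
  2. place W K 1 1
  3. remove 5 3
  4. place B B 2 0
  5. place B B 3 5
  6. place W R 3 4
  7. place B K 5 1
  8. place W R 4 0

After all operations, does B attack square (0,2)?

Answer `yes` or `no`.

Op 1: place BR@(5,3)
Op 2: place WK@(1,1)
Op 3: remove (5,3)
Op 4: place BB@(2,0)
Op 5: place BB@(3,5)
Op 6: place WR@(3,4)
Op 7: place BK@(5,1)
Op 8: place WR@(4,0)
Per-piece attacks for B:
  BB@(2,0): attacks (3,1) (4,2) (5,3) (1,1) [ray(-1,1) blocked at (1,1)]
  BB@(3,5): attacks (4,4) (5,3) (2,4) (1,3) (0,2)
  BK@(5,1): attacks (5,2) (5,0) (4,1) (4,2) (4,0)
B attacks (0,2): yes

Answer: yes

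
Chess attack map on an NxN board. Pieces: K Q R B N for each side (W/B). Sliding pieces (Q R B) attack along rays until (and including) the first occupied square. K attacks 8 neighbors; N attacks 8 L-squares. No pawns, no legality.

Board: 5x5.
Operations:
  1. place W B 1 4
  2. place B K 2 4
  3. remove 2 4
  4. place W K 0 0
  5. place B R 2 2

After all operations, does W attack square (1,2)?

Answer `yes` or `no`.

Op 1: place WB@(1,4)
Op 2: place BK@(2,4)
Op 3: remove (2,4)
Op 4: place WK@(0,0)
Op 5: place BR@(2,2)
Per-piece attacks for W:
  WK@(0,0): attacks (0,1) (1,0) (1,1)
  WB@(1,4): attacks (2,3) (3,2) (4,1) (0,3)
W attacks (1,2): no

Answer: no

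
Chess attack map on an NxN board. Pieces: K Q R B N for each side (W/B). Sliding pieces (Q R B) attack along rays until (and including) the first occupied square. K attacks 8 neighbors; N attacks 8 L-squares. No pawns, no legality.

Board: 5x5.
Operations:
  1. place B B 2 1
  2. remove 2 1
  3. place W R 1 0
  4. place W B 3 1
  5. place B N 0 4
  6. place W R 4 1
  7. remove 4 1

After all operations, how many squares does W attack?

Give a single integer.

Op 1: place BB@(2,1)
Op 2: remove (2,1)
Op 3: place WR@(1,0)
Op 4: place WB@(3,1)
Op 5: place BN@(0,4)
Op 6: place WR@(4,1)
Op 7: remove (4,1)
Per-piece attacks for W:
  WR@(1,0): attacks (1,1) (1,2) (1,3) (1,4) (2,0) (3,0) (4,0) (0,0)
  WB@(3,1): attacks (4,2) (4,0) (2,2) (1,3) (0,4) (2,0) [ray(-1,1) blocked at (0,4)]
Union (11 distinct): (0,0) (0,4) (1,1) (1,2) (1,3) (1,4) (2,0) (2,2) (3,0) (4,0) (4,2)

Answer: 11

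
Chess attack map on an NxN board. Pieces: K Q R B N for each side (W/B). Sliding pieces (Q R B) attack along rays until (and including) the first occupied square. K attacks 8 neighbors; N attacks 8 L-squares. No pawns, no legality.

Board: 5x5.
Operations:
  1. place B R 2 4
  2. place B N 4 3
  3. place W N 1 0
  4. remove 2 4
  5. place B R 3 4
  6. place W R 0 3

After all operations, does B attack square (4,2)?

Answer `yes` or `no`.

Answer: no

Derivation:
Op 1: place BR@(2,4)
Op 2: place BN@(4,3)
Op 3: place WN@(1,0)
Op 4: remove (2,4)
Op 5: place BR@(3,4)
Op 6: place WR@(0,3)
Per-piece attacks for B:
  BR@(3,4): attacks (3,3) (3,2) (3,1) (3,0) (4,4) (2,4) (1,4) (0,4)
  BN@(4,3): attacks (2,4) (3,1) (2,2)
B attacks (4,2): no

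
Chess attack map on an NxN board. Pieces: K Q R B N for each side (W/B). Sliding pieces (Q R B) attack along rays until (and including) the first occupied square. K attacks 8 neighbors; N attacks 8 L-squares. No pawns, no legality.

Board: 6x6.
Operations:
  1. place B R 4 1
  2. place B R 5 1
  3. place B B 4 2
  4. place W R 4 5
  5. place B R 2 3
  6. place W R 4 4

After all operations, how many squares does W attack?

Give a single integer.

Answer: 14

Derivation:
Op 1: place BR@(4,1)
Op 2: place BR@(5,1)
Op 3: place BB@(4,2)
Op 4: place WR@(4,5)
Op 5: place BR@(2,3)
Op 6: place WR@(4,4)
Per-piece attacks for W:
  WR@(4,4): attacks (4,5) (4,3) (4,2) (5,4) (3,4) (2,4) (1,4) (0,4) [ray(0,1) blocked at (4,5); ray(0,-1) blocked at (4,2)]
  WR@(4,5): attacks (4,4) (5,5) (3,5) (2,5) (1,5) (0,5) [ray(0,-1) blocked at (4,4)]
Union (14 distinct): (0,4) (0,5) (1,4) (1,5) (2,4) (2,5) (3,4) (3,5) (4,2) (4,3) (4,4) (4,5) (5,4) (5,5)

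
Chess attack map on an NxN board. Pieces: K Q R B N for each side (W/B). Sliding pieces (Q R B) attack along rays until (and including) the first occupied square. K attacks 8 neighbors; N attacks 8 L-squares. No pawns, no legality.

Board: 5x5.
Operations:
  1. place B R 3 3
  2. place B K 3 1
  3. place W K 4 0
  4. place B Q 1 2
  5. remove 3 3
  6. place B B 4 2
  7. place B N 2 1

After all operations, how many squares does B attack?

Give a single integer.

Op 1: place BR@(3,3)
Op 2: place BK@(3,1)
Op 3: place WK@(4,0)
Op 4: place BQ@(1,2)
Op 5: remove (3,3)
Op 6: place BB@(4,2)
Op 7: place BN@(2,1)
Per-piece attacks for B:
  BQ@(1,2): attacks (1,3) (1,4) (1,1) (1,0) (2,2) (3,2) (4,2) (0,2) (2,3) (3,4) (2,1) (0,3) (0,1) [ray(1,0) blocked at (4,2); ray(1,-1) blocked at (2,1)]
  BN@(2,1): attacks (3,3) (4,2) (1,3) (0,2) (4,0) (0,0)
  BK@(3,1): attacks (3,2) (3,0) (4,1) (2,1) (4,2) (4,0) (2,2) (2,0)
  BB@(4,2): attacks (3,3) (2,4) (3,1) [ray(-1,-1) blocked at (3,1)]
Union (21 distinct): (0,0) (0,1) (0,2) (0,3) (1,0) (1,1) (1,3) (1,4) (2,0) (2,1) (2,2) (2,3) (2,4) (3,0) (3,1) (3,2) (3,3) (3,4) (4,0) (4,1) (4,2)

Answer: 21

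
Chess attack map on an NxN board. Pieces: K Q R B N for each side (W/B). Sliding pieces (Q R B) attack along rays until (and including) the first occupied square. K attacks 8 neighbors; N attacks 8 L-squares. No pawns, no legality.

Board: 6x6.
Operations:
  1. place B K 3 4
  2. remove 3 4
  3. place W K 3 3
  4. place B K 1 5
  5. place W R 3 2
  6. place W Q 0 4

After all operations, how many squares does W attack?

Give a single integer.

Answer: 23

Derivation:
Op 1: place BK@(3,4)
Op 2: remove (3,4)
Op 3: place WK@(3,3)
Op 4: place BK@(1,5)
Op 5: place WR@(3,2)
Op 6: place WQ@(0,4)
Per-piece attacks for W:
  WQ@(0,4): attacks (0,5) (0,3) (0,2) (0,1) (0,0) (1,4) (2,4) (3,4) (4,4) (5,4) (1,5) (1,3) (2,2) (3,1) (4,0) [ray(1,1) blocked at (1,5)]
  WR@(3,2): attacks (3,3) (3,1) (3,0) (4,2) (5,2) (2,2) (1,2) (0,2) [ray(0,1) blocked at (3,3)]
  WK@(3,3): attacks (3,4) (3,2) (4,3) (2,3) (4,4) (4,2) (2,4) (2,2)
Union (23 distinct): (0,0) (0,1) (0,2) (0,3) (0,5) (1,2) (1,3) (1,4) (1,5) (2,2) (2,3) (2,4) (3,0) (3,1) (3,2) (3,3) (3,4) (4,0) (4,2) (4,3) (4,4) (5,2) (5,4)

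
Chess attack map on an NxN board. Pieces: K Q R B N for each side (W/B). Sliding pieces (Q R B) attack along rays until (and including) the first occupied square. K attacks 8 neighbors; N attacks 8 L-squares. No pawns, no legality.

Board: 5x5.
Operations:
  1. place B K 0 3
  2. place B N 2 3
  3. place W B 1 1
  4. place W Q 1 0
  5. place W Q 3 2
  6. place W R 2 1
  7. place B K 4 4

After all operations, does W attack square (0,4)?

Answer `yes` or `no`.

Op 1: place BK@(0,3)
Op 2: place BN@(2,3)
Op 3: place WB@(1,1)
Op 4: place WQ@(1,0)
Op 5: place WQ@(3,2)
Op 6: place WR@(2,1)
Op 7: place BK@(4,4)
Per-piece attacks for W:
  WQ@(1,0): attacks (1,1) (2,0) (3,0) (4,0) (0,0) (2,1) (0,1) [ray(0,1) blocked at (1,1); ray(1,1) blocked at (2,1)]
  WB@(1,1): attacks (2,2) (3,3) (4,4) (2,0) (0,2) (0,0) [ray(1,1) blocked at (4,4)]
  WR@(2,1): attacks (2,2) (2,3) (2,0) (3,1) (4,1) (1,1) [ray(0,1) blocked at (2,3); ray(-1,0) blocked at (1,1)]
  WQ@(3,2): attacks (3,3) (3,4) (3,1) (3,0) (4,2) (2,2) (1,2) (0,2) (4,3) (4,1) (2,3) (2,1) [ray(-1,1) blocked at (2,3); ray(-1,-1) blocked at (2,1)]
W attacks (0,4): no

Answer: no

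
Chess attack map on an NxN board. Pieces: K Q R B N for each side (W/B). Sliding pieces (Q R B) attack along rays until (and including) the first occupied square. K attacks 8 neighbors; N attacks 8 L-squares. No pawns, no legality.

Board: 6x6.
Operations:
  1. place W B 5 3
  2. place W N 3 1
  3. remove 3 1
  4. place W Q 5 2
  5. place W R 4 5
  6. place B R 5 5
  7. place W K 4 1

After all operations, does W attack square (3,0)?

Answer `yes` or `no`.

Answer: yes

Derivation:
Op 1: place WB@(5,3)
Op 2: place WN@(3,1)
Op 3: remove (3,1)
Op 4: place WQ@(5,2)
Op 5: place WR@(4,5)
Op 6: place BR@(5,5)
Op 7: place WK@(4,1)
Per-piece attacks for W:
  WK@(4,1): attacks (4,2) (4,0) (5,1) (3,1) (5,2) (5,0) (3,2) (3,0)
  WR@(4,5): attacks (4,4) (4,3) (4,2) (4,1) (5,5) (3,5) (2,5) (1,5) (0,5) [ray(0,-1) blocked at (4,1); ray(1,0) blocked at (5,5)]
  WQ@(5,2): attacks (5,3) (5,1) (5,0) (4,2) (3,2) (2,2) (1,2) (0,2) (4,3) (3,4) (2,5) (4,1) [ray(0,1) blocked at (5,3); ray(-1,-1) blocked at (4,1)]
  WB@(5,3): attacks (4,4) (3,5) (4,2) (3,1) (2,0)
W attacks (3,0): yes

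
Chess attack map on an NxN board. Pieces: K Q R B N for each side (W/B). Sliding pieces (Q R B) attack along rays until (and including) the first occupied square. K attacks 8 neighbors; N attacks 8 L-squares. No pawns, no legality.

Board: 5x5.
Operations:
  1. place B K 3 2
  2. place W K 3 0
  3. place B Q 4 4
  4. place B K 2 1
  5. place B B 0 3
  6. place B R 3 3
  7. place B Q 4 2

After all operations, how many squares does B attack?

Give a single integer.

Answer: 22

Derivation:
Op 1: place BK@(3,2)
Op 2: place WK@(3,0)
Op 3: place BQ@(4,4)
Op 4: place BK@(2,1)
Op 5: place BB@(0,3)
Op 6: place BR@(3,3)
Op 7: place BQ@(4,2)
Per-piece attacks for B:
  BB@(0,3): attacks (1,4) (1,2) (2,1) [ray(1,-1) blocked at (2,1)]
  BK@(2,1): attacks (2,2) (2,0) (3,1) (1,1) (3,2) (3,0) (1,2) (1,0)
  BK@(3,2): attacks (3,3) (3,1) (4,2) (2,2) (4,3) (4,1) (2,3) (2,1)
  BR@(3,3): attacks (3,4) (3,2) (4,3) (2,3) (1,3) (0,3) [ray(0,-1) blocked at (3,2); ray(-1,0) blocked at (0,3)]
  BQ@(4,2): attacks (4,3) (4,4) (4,1) (4,0) (3,2) (3,3) (3,1) (2,0) [ray(0,1) blocked at (4,4); ray(-1,0) blocked at (3,2); ray(-1,1) blocked at (3,3)]
  BQ@(4,4): attacks (4,3) (4,2) (3,4) (2,4) (1,4) (0,4) (3,3) [ray(0,-1) blocked at (4,2); ray(-1,-1) blocked at (3,3)]
Union (22 distinct): (0,3) (0,4) (1,0) (1,1) (1,2) (1,3) (1,4) (2,0) (2,1) (2,2) (2,3) (2,4) (3,0) (3,1) (3,2) (3,3) (3,4) (4,0) (4,1) (4,2) (4,3) (4,4)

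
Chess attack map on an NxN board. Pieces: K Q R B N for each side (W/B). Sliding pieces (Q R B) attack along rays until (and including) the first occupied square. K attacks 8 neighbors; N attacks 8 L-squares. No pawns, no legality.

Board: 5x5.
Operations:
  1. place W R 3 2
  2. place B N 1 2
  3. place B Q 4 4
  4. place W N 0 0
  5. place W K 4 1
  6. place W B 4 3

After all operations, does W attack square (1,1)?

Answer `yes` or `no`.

Op 1: place WR@(3,2)
Op 2: place BN@(1,2)
Op 3: place BQ@(4,4)
Op 4: place WN@(0,0)
Op 5: place WK@(4,1)
Op 6: place WB@(4,3)
Per-piece attacks for W:
  WN@(0,0): attacks (1,2) (2,1)
  WR@(3,2): attacks (3,3) (3,4) (3,1) (3,0) (4,2) (2,2) (1,2) [ray(-1,0) blocked at (1,2)]
  WK@(4,1): attacks (4,2) (4,0) (3,1) (3,2) (3,0)
  WB@(4,3): attacks (3,4) (3,2) [ray(-1,-1) blocked at (3,2)]
W attacks (1,1): no

Answer: no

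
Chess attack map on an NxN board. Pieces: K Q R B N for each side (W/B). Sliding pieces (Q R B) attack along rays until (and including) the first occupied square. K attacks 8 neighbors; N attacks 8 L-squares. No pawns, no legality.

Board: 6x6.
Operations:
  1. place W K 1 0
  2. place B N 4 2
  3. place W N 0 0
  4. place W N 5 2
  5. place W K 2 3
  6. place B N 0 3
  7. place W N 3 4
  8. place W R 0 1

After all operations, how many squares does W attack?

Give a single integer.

Answer: 24

Derivation:
Op 1: place WK@(1,0)
Op 2: place BN@(4,2)
Op 3: place WN@(0,0)
Op 4: place WN@(5,2)
Op 5: place WK@(2,3)
Op 6: place BN@(0,3)
Op 7: place WN@(3,4)
Op 8: place WR@(0,1)
Per-piece attacks for W:
  WN@(0,0): attacks (1,2) (2,1)
  WR@(0,1): attacks (0,2) (0,3) (0,0) (1,1) (2,1) (3,1) (4,1) (5,1) [ray(0,1) blocked at (0,3); ray(0,-1) blocked at (0,0)]
  WK@(1,0): attacks (1,1) (2,0) (0,0) (2,1) (0,1)
  WK@(2,3): attacks (2,4) (2,2) (3,3) (1,3) (3,4) (3,2) (1,4) (1,2)
  WN@(3,4): attacks (5,5) (1,5) (4,2) (5,3) (2,2) (1,3)
  WN@(5,2): attacks (4,4) (3,3) (4,0) (3,1)
Union (24 distinct): (0,0) (0,1) (0,2) (0,3) (1,1) (1,2) (1,3) (1,4) (1,5) (2,0) (2,1) (2,2) (2,4) (3,1) (3,2) (3,3) (3,4) (4,0) (4,1) (4,2) (4,4) (5,1) (5,3) (5,5)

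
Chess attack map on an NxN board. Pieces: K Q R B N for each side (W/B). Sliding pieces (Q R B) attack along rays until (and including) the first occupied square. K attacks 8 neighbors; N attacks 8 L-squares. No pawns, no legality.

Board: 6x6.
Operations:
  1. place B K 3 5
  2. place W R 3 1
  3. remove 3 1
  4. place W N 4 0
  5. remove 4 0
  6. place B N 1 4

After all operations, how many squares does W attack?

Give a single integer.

Op 1: place BK@(3,5)
Op 2: place WR@(3,1)
Op 3: remove (3,1)
Op 4: place WN@(4,0)
Op 5: remove (4,0)
Op 6: place BN@(1,4)
Per-piece attacks for W:
Union (0 distinct): (none)

Answer: 0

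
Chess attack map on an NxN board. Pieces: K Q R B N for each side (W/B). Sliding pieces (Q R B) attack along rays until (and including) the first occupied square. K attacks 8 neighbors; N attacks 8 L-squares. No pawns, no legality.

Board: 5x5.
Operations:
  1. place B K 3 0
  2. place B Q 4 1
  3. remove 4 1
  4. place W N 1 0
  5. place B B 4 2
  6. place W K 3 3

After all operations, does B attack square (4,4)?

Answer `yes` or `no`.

Op 1: place BK@(3,0)
Op 2: place BQ@(4,1)
Op 3: remove (4,1)
Op 4: place WN@(1,0)
Op 5: place BB@(4,2)
Op 6: place WK@(3,3)
Per-piece attacks for B:
  BK@(3,0): attacks (3,1) (4,0) (2,0) (4,1) (2,1)
  BB@(4,2): attacks (3,3) (3,1) (2,0) [ray(-1,1) blocked at (3,3)]
B attacks (4,4): no

Answer: no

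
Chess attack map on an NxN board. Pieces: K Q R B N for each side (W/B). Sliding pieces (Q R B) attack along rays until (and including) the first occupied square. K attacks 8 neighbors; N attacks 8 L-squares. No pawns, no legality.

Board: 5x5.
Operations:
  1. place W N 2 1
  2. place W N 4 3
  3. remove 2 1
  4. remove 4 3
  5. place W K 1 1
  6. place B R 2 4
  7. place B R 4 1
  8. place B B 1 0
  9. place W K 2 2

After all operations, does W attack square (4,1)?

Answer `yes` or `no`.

Answer: no

Derivation:
Op 1: place WN@(2,1)
Op 2: place WN@(4,3)
Op 3: remove (2,1)
Op 4: remove (4,3)
Op 5: place WK@(1,1)
Op 6: place BR@(2,4)
Op 7: place BR@(4,1)
Op 8: place BB@(1,0)
Op 9: place WK@(2,2)
Per-piece attacks for W:
  WK@(1,1): attacks (1,2) (1,0) (2,1) (0,1) (2,2) (2,0) (0,2) (0,0)
  WK@(2,2): attacks (2,3) (2,1) (3,2) (1,2) (3,3) (3,1) (1,3) (1,1)
W attacks (4,1): no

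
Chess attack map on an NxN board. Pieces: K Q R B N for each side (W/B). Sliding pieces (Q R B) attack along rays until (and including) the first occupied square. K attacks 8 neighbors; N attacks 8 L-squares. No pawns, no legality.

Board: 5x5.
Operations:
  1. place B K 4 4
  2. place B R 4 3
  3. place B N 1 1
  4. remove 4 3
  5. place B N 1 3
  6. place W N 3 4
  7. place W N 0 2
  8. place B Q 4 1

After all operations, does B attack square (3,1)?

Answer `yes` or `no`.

Op 1: place BK@(4,4)
Op 2: place BR@(4,3)
Op 3: place BN@(1,1)
Op 4: remove (4,3)
Op 5: place BN@(1,3)
Op 6: place WN@(3,4)
Op 7: place WN@(0,2)
Op 8: place BQ@(4,1)
Per-piece attacks for B:
  BN@(1,1): attacks (2,3) (3,2) (0,3) (3,0)
  BN@(1,3): attacks (3,4) (2,1) (3,2) (0,1)
  BQ@(4,1): attacks (4,2) (4,3) (4,4) (4,0) (3,1) (2,1) (1,1) (3,2) (2,3) (1,4) (3,0) [ray(0,1) blocked at (4,4); ray(-1,0) blocked at (1,1)]
  BK@(4,4): attacks (4,3) (3,4) (3,3)
B attacks (3,1): yes

Answer: yes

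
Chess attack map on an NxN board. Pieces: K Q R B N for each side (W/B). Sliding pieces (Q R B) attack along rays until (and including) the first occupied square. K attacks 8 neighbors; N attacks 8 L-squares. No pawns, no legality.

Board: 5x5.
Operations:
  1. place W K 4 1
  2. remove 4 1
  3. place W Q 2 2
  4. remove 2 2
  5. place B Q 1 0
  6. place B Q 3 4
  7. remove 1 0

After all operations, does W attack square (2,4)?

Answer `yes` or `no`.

Op 1: place WK@(4,1)
Op 2: remove (4,1)
Op 3: place WQ@(2,2)
Op 4: remove (2,2)
Op 5: place BQ@(1,0)
Op 6: place BQ@(3,4)
Op 7: remove (1,0)
Per-piece attacks for W:
W attacks (2,4): no

Answer: no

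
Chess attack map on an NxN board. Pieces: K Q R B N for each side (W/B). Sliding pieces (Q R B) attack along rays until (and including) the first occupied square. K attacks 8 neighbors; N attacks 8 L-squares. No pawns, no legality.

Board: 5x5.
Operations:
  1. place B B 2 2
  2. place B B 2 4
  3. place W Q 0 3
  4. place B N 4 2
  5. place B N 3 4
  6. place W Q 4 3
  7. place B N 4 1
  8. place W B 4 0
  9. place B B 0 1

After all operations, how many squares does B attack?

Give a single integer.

Op 1: place BB@(2,2)
Op 2: place BB@(2,4)
Op 3: place WQ@(0,3)
Op 4: place BN@(4,2)
Op 5: place BN@(3,4)
Op 6: place WQ@(4,3)
Op 7: place BN@(4,1)
Op 8: place WB@(4,0)
Op 9: place BB@(0,1)
Per-piece attacks for B:
  BB@(0,1): attacks (1,2) (2,3) (3,4) (1,0) [ray(1,1) blocked at (3,4)]
  BB@(2,2): attacks (3,3) (4,4) (3,1) (4,0) (1,3) (0,4) (1,1) (0,0) [ray(1,-1) blocked at (4,0)]
  BB@(2,4): attacks (3,3) (4,2) (1,3) (0,2) [ray(1,-1) blocked at (4,2)]
  BN@(3,4): attacks (4,2) (2,2) (1,3)
  BN@(4,1): attacks (3,3) (2,2) (2,0)
  BN@(4,2): attacks (3,4) (2,3) (3,0) (2,1)
Union (18 distinct): (0,0) (0,2) (0,4) (1,0) (1,1) (1,2) (1,3) (2,0) (2,1) (2,2) (2,3) (3,0) (3,1) (3,3) (3,4) (4,0) (4,2) (4,4)

Answer: 18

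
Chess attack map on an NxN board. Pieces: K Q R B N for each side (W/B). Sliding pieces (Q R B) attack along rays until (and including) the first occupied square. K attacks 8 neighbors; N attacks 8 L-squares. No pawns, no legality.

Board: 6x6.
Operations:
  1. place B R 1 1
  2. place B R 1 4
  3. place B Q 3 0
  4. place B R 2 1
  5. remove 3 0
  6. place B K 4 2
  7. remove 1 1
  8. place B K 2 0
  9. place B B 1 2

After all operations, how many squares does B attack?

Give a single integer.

Answer: 27

Derivation:
Op 1: place BR@(1,1)
Op 2: place BR@(1,4)
Op 3: place BQ@(3,0)
Op 4: place BR@(2,1)
Op 5: remove (3,0)
Op 6: place BK@(4,2)
Op 7: remove (1,1)
Op 8: place BK@(2,0)
Op 9: place BB@(1,2)
Per-piece attacks for B:
  BB@(1,2): attacks (2,3) (3,4) (4,5) (2,1) (0,3) (0,1) [ray(1,-1) blocked at (2,1)]
  BR@(1,4): attacks (1,5) (1,3) (1,2) (2,4) (3,4) (4,4) (5,4) (0,4) [ray(0,-1) blocked at (1,2)]
  BK@(2,0): attacks (2,1) (3,0) (1,0) (3,1) (1,1)
  BR@(2,1): attacks (2,2) (2,3) (2,4) (2,5) (2,0) (3,1) (4,1) (5,1) (1,1) (0,1) [ray(0,-1) blocked at (2,0)]
  BK@(4,2): attacks (4,3) (4,1) (5,2) (3,2) (5,3) (5,1) (3,3) (3,1)
Union (27 distinct): (0,1) (0,3) (0,4) (1,0) (1,1) (1,2) (1,3) (1,5) (2,0) (2,1) (2,2) (2,3) (2,4) (2,5) (3,0) (3,1) (3,2) (3,3) (3,4) (4,1) (4,3) (4,4) (4,5) (5,1) (5,2) (5,3) (5,4)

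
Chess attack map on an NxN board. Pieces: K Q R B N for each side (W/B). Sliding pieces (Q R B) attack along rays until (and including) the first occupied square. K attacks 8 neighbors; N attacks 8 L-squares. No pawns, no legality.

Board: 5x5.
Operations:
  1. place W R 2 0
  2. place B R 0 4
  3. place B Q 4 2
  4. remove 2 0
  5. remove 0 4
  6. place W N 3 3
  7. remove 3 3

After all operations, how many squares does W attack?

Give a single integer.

Op 1: place WR@(2,0)
Op 2: place BR@(0,4)
Op 3: place BQ@(4,2)
Op 4: remove (2,0)
Op 5: remove (0,4)
Op 6: place WN@(3,3)
Op 7: remove (3,3)
Per-piece attacks for W:
Union (0 distinct): (none)

Answer: 0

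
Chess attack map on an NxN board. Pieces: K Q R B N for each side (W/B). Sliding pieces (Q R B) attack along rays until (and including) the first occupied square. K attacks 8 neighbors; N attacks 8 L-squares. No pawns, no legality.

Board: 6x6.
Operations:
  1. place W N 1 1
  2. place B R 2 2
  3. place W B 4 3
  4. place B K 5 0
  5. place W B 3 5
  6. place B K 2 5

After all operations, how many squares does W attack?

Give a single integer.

Answer: 15

Derivation:
Op 1: place WN@(1,1)
Op 2: place BR@(2,2)
Op 3: place WB@(4,3)
Op 4: place BK@(5,0)
Op 5: place WB@(3,5)
Op 6: place BK@(2,5)
Per-piece attacks for W:
  WN@(1,1): attacks (2,3) (3,2) (0,3) (3,0)
  WB@(3,5): attacks (4,4) (5,3) (2,4) (1,3) (0,2)
  WB@(4,3): attacks (5,4) (5,2) (3,4) (2,5) (3,2) (2,1) (1,0) [ray(-1,1) blocked at (2,5)]
Union (15 distinct): (0,2) (0,3) (1,0) (1,3) (2,1) (2,3) (2,4) (2,5) (3,0) (3,2) (3,4) (4,4) (5,2) (5,3) (5,4)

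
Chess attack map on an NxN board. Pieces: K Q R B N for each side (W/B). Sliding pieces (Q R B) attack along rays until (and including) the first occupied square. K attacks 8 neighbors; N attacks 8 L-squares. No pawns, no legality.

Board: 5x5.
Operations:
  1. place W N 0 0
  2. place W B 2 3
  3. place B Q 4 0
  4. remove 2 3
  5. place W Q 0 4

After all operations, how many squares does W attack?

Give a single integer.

Answer: 14

Derivation:
Op 1: place WN@(0,0)
Op 2: place WB@(2,3)
Op 3: place BQ@(4,0)
Op 4: remove (2,3)
Op 5: place WQ@(0,4)
Per-piece attacks for W:
  WN@(0,0): attacks (1,2) (2,1)
  WQ@(0,4): attacks (0,3) (0,2) (0,1) (0,0) (1,4) (2,4) (3,4) (4,4) (1,3) (2,2) (3,1) (4,0) [ray(0,-1) blocked at (0,0); ray(1,-1) blocked at (4,0)]
Union (14 distinct): (0,0) (0,1) (0,2) (0,3) (1,2) (1,3) (1,4) (2,1) (2,2) (2,4) (3,1) (3,4) (4,0) (4,4)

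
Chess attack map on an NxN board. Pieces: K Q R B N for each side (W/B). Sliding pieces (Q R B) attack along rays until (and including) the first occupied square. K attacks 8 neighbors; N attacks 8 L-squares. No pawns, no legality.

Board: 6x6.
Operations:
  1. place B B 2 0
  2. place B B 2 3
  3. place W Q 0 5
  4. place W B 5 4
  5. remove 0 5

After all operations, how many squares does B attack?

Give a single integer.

Op 1: place BB@(2,0)
Op 2: place BB@(2,3)
Op 3: place WQ@(0,5)
Op 4: place WB@(5,4)
Op 5: remove (0,5)
Per-piece attacks for B:
  BB@(2,0): attacks (3,1) (4,2) (5,3) (1,1) (0,2)
  BB@(2,3): attacks (3,4) (4,5) (3,2) (4,1) (5,0) (1,4) (0,5) (1,2) (0,1)
Union (14 distinct): (0,1) (0,2) (0,5) (1,1) (1,2) (1,4) (3,1) (3,2) (3,4) (4,1) (4,2) (4,5) (5,0) (5,3)

Answer: 14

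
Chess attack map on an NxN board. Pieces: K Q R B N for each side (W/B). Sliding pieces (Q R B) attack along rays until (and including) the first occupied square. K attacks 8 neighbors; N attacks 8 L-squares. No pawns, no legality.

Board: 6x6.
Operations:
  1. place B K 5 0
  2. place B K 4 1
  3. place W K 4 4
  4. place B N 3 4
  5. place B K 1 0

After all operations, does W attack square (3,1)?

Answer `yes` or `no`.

Op 1: place BK@(5,0)
Op 2: place BK@(4,1)
Op 3: place WK@(4,4)
Op 4: place BN@(3,4)
Op 5: place BK@(1,0)
Per-piece attacks for W:
  WK@(4,4): attacks (4,5) (4,3) (5,4) (3,4) (5,5) (5,3) (3,5) (3,3)
W attacks (3,1): no

Answer: no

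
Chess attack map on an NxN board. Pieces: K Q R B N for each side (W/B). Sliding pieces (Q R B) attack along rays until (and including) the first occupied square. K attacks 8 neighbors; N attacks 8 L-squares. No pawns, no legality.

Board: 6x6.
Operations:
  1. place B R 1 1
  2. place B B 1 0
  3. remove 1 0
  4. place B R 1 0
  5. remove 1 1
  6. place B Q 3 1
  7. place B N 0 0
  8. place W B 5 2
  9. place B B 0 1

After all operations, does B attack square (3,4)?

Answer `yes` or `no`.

Op 1: place BR@(1,1)
Op 2: place BB@(1,0)
Op 3: remove (1,0)
Op 4: place BR@(1,0)
Op 5: remove (1,1)
Op 6: place BQ@(3,1)
Op 7: place BN@(0,0)
Op 8: place WB@(5,2)
Op 9: place BB@(0,1)
Per-piece attacks for B:
  BN@(0,0): attacks (1,2) (2,1)
  BB@(0,1): attacks (1,2) (2,3) (3,4) (4,5) (1,0) [ray(1,-1) blocked at (1,0)]
  BR@(1,0): attacks (1,1) (1,2) (1,3) (1,4) (1,5) (2,0) (3,0) (4,0) (5,0) (0,0) [ray(-1,0) blocked at (0,0)]
  BQ@(3,1): attacks (3,2) (3,3) (3,4) (3,5) (3,0) (4,1) (5,1) (2,1) (1,1) (0,1) (4,2) (5,3) (4,0) (2,2) (1,3) (0,4) (2,0) [ray(-1,0) blocked at (0,1)]
B attacks (3,4): yes

Answer: yes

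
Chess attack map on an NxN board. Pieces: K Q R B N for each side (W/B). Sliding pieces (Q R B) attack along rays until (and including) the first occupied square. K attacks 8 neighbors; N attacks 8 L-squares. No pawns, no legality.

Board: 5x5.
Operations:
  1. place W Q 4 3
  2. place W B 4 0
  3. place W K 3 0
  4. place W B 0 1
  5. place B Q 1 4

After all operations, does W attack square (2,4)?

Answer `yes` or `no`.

Op 1: place WQ@(4,3)
Op 2: place WB@(4,0)
Op 3: place WK@(3,0)
Op 4: place WB@(0,1)
Op 5: place BQ@(1,4)
Per-piece attacks for W:
  WB@(0,1): attacks (1,2) (2,3) (3,4) (1,0)
  WK@(3,0): attacks (3,1) (4,0) (2,0) (4,1) (2,1)
  WB@(4,0): attacks (3,1) (2,2) (1,3) (0,4)
  WQ@(4,3): attacks (4,4) (4,2) (4,1) (4,0) (3,3) (2,3) (1,3) (0,3) (3,4) (3,2) (2,1) (1,0) [ray(0,-1) blocked at (4,0)]
W attacks (2,4): no

Answer: no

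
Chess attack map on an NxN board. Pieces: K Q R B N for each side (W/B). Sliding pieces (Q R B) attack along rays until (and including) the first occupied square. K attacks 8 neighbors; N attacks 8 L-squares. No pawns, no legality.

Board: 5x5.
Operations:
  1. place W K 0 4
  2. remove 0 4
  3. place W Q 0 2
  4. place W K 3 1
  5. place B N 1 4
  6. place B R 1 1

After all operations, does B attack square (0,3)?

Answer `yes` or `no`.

Answer: no

Derivation:
Op 1: place WK@(0,4)
Op 2: remove (0,4)
Op 3: place WQ@(0,2)
Op 4: place WK@(3,1)
Op 5: place BN@(1,4)
Op 6: place BR@(1,1)
Per-piece attacks for B:
  BR@(1,1): attacks (1,2) (1,3) (1,4) (1,0) (2,1) (3,1) (0,1) [ray(0,1) blocked at (1,4); ray(1,0) blocked at (3,1)]
  BN@(1,4): attacks (2,2) (3,3) (0,2)
B attacks (0,3): no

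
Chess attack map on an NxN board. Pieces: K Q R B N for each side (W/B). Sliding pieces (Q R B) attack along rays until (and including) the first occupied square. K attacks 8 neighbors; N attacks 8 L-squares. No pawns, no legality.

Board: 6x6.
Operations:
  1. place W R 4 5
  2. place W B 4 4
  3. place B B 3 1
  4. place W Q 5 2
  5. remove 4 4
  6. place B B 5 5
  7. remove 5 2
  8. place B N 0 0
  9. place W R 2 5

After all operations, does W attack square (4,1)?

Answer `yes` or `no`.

Op 1: place WR@(4,5)
Op 2: place WB@(4,4)
Op 3: place BB@(3,1)
Op 4: place WQ@(5,2)
Op 5: remove (4,4)
Op 6: place BB@(5,5)
Op 7: remove (5,2)
Op 8: place BN@(0,0)
Op 9: place WR@(2,5)
Per-piece attacks for W:
  WR@(2,5): attacks (2,4) (2,3) (2,2) (2,1) (2,0) (3,5) (4,5) (1,5) (0,5) [ray(1,0) blocked at (4,5)]
  WR@(4,5): attacks (4,4) (4,3) (4,2) (4,1) (4,0) (5,5) (3,5) (2,5) [ray(1,0) blocked at (5,5); ray(-1,0) blocked at (2,5)]
W attacks (4,1): yes

Answer: yes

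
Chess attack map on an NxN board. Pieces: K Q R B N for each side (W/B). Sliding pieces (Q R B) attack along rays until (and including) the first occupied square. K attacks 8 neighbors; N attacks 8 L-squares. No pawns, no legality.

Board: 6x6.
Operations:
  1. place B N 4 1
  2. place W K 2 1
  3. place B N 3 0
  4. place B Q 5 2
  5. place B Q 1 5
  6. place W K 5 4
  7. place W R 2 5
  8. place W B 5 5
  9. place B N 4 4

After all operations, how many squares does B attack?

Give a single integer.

Answer: 24

Derivation:
Op 1: place BN@(4,1)
Op 2: place WK@(2,1)
Op 3: place BN@(3,0)
Op 4: place BQ@(5,2)
Op 5: place BQ@(1,5)
Op 6: place WK@(5,4)
Op 7: place WR@(2,5)
Op 8: place WB@(5,5)
Op 9: place BN@(4,4)
Per-piece attacks for B:
  BQ@(1,5): attacks (1,4) (1,3) (1,2) (1,1) (1,0) (2,5) (0,5) (2,4) (3,3) (4,2) (5,1) (0,4) [ray(1,0) blocked at (2,5)]
  BN@(3,0): attacks (4,2) (5,1) (2,2) (1,1)
  BN@(4,1): attacks (5,3) (3,3) (2,2) (2,0)
  BN@(4,4): attacks (2,5) (5,2) (3,2) (2,3)
  BQ@(5,2): attacks (5,3) (5,4) (5,1) (5,0) (4,2) (3,2) (2,2) (1,2) (0,2) (4,3) (3,4) (2,5) (4,1) [ray(0,1) blocked at (5,4); ray(-1,1) blocked at (2,5); ray(-1,-1) blocked at (4,1)]
Union (24 distinct): (0,2) (0,4) (0,5) (1,0) (1,1) (1,2) (1,3) (1,4) (2,0) (2,2) (2,3) (2,4) (2,5) (3,2) (3,3) (3,4) (4,1) (4,2) (4,3) (5,0) (5,1) (5,2) (5,3) (5,4)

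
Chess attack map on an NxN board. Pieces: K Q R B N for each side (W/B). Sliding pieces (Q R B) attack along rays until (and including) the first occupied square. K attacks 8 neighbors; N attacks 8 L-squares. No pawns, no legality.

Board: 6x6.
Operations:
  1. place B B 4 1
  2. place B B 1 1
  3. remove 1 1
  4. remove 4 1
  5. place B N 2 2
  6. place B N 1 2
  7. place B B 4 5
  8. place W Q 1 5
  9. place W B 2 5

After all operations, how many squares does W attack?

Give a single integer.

Answer: 14

Derivation:
Op 1: place BB@(4,1)
Op 2: place BB@(1,1)
Op 3: remove (1,1)
Op 4: remove (4,1)
Op 5: place BN@(2,2)
Op 6: place BN@(1,2)
Op 7: place BB@(4,5)
Op 8: place WQ@(1,5)
Op 9: place WB@(2,5)
Per-piece attacks for W:
  WQ@(1,5): attacks (1,4) (1,3) (1,2) (2,5) (0,5) (2,4) (3,3) (4,2) (5,1) (0,4) [ray(0,-1) blocked at (1,2); ray(1,0) blocked at (2,5)]
  WB@(2,5): attacks (3,4) (4,3) (5,2) (1,4) (0,3)
Union (14 distinct): (0,3) (0,4) (0,5) (1,2) (1,3) (1,4) (2,4) (2,5) (3,3) (3,4) (4,2) (4,3) (5,1) (5,2)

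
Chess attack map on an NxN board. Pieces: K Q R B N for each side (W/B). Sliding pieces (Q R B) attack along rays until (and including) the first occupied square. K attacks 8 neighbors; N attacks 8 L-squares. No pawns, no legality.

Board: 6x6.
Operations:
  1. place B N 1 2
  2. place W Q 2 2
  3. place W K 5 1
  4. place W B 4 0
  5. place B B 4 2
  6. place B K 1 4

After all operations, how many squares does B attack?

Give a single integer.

Op 1: place BN@(1,2)
Op 2: place WQ@(2,2)
Op 3: place WK@(5,1)
Op 4: place WB@(4,0)
Op 5: place BB@(4,2)
Op 6: place BK@(1,4)
Per-piece attacks for B:
  BN@(1,2): attacks (2,4) (3,3) (0,4) (2,0) (3,1) (0,0)
  BK@(1,4): attacks (1,5) (1,3) (2,4) (0,4) (2,5) (2,3) (0,5) (0,3)
  BB@(4,2): attacks (5,3) (5,1) (3,3) (2,4) (1,5) (3,1) (2,0) [ray(1,-1) blocked at (5,1)]
Union (14 distinct): (0,0) (0,3) (0,4) (0,5) (1,3) (1,5) (2,0) (2,3) (2,4) (2,5) (3,1) (3,3) (5,1) (5,3)

Answer: 14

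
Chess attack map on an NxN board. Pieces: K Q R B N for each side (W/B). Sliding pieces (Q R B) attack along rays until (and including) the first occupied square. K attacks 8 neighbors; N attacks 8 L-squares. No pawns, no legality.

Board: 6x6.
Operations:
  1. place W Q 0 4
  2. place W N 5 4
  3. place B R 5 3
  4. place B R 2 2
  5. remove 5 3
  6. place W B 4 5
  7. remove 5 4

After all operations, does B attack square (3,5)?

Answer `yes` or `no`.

Answer: no

Derivation:
Op 1: place WQ@(0,4)
Op 2: place WN@(5,4)
Op 3: place BR@(5,3)
Op 4: place BR@(2,2)
Op 5: remove (5,3)
Op 6: place WB@(4,5)
Op 7: remove (5,4)
Per-piece attacks for B:
  BR@(2,2): attacks (2,3) (2,4) (2,5) (2,1) (2,0) (3,2) (4,2) (5,2) (1,2) (0,2)
B attacks (3,5): no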